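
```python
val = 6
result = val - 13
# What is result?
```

Trace:
`val = 6` → val = 6
`result = val - 13` → result = -7
So result = -7

Answer: -7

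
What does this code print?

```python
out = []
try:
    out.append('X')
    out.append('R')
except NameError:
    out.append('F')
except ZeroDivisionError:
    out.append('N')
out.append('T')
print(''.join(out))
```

Execution trace: 'X' (try body) → 'R' (try body, no exception) → 'T' (after the try/except). Output: XRT

Answer: XRT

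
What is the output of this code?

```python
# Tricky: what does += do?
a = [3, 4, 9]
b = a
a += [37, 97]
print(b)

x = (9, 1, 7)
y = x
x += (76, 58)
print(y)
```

Key concept: += behavior differs for mutable vs immutable.
Step by step:
`a = [3, 4, 9]` → a = [3, 4, 9]
`b = a` → b = [3, 4, 9] (same object as a)
`a += [37, 97]` → a = [3, 4, 9, 37, 97] (same object as b); b = [3, 4, 9, 37, 97] (same object as a)
`print(b)` → prints [3, 4, 9, 37, 97]
`x = (9, 1, 7)` → x = (9, 1, 7)
`y = x` → y = (9, 1, 7)
`x += (76, 58)` → x = (9, 1, 7, 76, 58)
`print(y)` → prints (9, 1, 7)

Answer:
[3, 4, 9, 37, 97]
(9, 1, 7)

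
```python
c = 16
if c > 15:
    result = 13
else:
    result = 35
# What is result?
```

Trace:
`c = 16` → c = 16
`if c > 15: ...` → c > 15 is True → result = 13
So result = 13

Answer: 13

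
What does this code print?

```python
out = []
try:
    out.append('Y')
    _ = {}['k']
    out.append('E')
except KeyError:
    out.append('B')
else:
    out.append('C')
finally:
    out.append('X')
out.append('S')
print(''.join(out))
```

Execution trace: 'Y' (try body) → 'B' (except KeyError) → 'X' (finally) → 'S' (after the try/except). Output: YBXS

Answer: YBXS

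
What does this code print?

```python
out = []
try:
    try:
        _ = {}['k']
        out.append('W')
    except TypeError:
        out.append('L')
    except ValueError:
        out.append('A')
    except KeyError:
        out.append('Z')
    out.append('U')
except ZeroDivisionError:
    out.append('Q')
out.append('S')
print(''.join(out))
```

Execution trace: 'Z' (inner except KeyError) → 'U' (try body, no exception) → 'S' (after the try/except). Output: ZUS

Answer: ZUS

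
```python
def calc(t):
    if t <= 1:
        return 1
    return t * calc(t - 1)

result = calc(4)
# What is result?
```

calc(4) = 4 * 3 * 2 * 1 = 24

Answer: 24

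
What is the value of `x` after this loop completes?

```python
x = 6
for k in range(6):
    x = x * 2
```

Multiply by 2, 6 times: 6 * 2^6 = 384
`x` takes the values: 6 → 12 → 24 → 48 → 96 → 192 → 384

Answer: 384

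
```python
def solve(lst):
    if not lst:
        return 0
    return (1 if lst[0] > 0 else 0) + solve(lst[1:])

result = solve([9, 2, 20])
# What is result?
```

Count of positive elements in [9, 2, 20] = 3

Answer: 3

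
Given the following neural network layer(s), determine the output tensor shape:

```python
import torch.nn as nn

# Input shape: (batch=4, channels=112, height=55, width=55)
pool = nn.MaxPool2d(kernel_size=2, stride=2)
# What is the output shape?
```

Input: (4, 112, 55, 55) -> Output: (4, 112, 27, 27)

Answer: (4, 112, 27, 27)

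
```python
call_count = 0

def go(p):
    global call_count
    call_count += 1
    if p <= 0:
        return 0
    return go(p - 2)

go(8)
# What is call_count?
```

Linear recursion stepping by 2: 5 calls from p=8 down to ≤0.

Answer: 5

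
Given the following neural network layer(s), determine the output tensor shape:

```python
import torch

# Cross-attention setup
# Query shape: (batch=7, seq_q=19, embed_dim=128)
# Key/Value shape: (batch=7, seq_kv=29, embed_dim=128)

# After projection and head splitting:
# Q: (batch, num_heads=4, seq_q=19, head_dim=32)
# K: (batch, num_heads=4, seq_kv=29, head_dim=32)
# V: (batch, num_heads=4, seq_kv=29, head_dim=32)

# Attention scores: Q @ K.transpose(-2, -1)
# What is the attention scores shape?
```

Input: (7, 19, 128) -> Output: (7, 4, 19, 29)

Answer: (7, 4, 19, 29)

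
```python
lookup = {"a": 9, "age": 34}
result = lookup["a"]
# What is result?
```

Trace:
`lookup = {"a": 9, "age": 34}` → lookup = {'a': 9, 'age': 34}
`result = lookup["a"]` → result = 9
So result = 9

Answer: 9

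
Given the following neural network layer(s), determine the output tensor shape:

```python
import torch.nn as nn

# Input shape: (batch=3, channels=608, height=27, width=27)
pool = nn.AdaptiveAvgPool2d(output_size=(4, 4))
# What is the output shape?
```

Input: (3, 608, 27, 27) -> Output: (3, 608, 4, 4)

Answer: (3, 608, 4, 4)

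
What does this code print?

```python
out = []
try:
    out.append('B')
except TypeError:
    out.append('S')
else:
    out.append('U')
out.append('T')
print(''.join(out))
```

Execution trace: 'B' (try body, no exception) → 'U' (else) → 'T' (after the try/except). Output: BUT

Answer: BUT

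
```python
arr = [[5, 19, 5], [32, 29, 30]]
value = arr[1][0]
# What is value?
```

Trace:
`arr = [[5, 19, 5], [32, 29, 30]]` → arr = [[5, 19, 5], [32, 29, 30]]
`value = arr[1][0]` → value = 32
So value = 32

Answer: 32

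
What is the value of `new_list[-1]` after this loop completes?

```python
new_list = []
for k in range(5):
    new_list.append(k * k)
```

Last element of squares 0 to 4
`new_list` takes the values: [] → [0] → [0, 1] → [0, 1, 4] → [0, 1, 4, 9] → [0, 1, 4, 9, 16]
So `new_list[-1]` = 16

Answer: 16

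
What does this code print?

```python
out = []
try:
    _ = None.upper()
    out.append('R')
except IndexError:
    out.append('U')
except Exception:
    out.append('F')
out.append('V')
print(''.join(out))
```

Execution trace: 'F' (except Exception) → 'V' (after the try/except). Output: FV

Answer: FV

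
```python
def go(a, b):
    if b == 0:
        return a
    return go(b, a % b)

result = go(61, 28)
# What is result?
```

go(61, 28) -> go(28, 5) -> go(5, 3) -> go(3, 2) -> go(2, 1) -> go(1, 0) -> 1

Answer: 1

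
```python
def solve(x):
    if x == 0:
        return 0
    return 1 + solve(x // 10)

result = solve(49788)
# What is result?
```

Count of digits of 49788: 5

Answer: 5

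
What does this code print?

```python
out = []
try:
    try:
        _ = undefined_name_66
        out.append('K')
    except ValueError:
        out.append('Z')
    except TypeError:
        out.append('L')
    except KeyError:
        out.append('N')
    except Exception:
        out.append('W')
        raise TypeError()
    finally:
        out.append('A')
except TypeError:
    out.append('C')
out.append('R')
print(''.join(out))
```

Execution trace: 'W' (inner except Exception) → 'A' (inner finally) → 'C' (outer except TypeError) → 'R' (after the try/except). Output: WACR

Answer: WACR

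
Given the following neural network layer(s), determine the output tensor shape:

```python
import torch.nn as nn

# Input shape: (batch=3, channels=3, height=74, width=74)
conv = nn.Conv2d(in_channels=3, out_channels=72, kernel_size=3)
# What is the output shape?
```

Input: (3, 3, 74, 74) -> Output: (3, 72, 72, 72)

Answer: (3, 72, 72, 72)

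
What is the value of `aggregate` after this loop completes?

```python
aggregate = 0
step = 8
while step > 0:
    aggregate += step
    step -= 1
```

Sum 8 down to 1
`aggregate` takes the values: 0 → 8 → 15 → 21 → 26 → 30 → 33 → 35 → 36

Answer: 36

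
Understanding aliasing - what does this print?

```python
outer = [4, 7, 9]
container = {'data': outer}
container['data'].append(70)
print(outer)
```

Key concept: dict holds reference to list.
Step by step:
`outer = [4, 7, 9]` → outer = [4, 7, 9]
`container = {'data': outer}` → container = {'data': [4, 7, 9]}
`container['data'].append(70)` → outer = [4, 7, 9, 70]; container = {'data': [4, 7, 9, 70]}
`print(outer)` → prints [4, 7, 9, 70]

Answer: [4, 7, 9, 70]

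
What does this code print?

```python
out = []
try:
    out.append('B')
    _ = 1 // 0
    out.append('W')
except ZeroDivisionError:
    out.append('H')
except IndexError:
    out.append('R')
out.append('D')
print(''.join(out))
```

Execution trace: 'B' (try body) → 'H' (except ZeroDivisionError) → 'D' (after the try/except). Output: BHD

Answer: BHD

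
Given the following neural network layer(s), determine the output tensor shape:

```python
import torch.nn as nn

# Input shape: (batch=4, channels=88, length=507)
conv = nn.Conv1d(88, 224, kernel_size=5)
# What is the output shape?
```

Input: (4, 88, 507) -> Output: (4, 224, 503)

Answer: (4, 224, 503)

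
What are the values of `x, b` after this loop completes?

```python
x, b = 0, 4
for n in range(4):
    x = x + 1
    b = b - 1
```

x goes 0→4, b goes 4→0
`x, b` takes the values: (0, 4) → (1, 4) → (1, 3) → (2, 3) → (2, 2) → (3, 2) → (3, 1) → (4, 1) → (4, 0)

Answer: 4, 0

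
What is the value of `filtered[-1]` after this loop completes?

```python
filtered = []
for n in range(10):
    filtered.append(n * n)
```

Last element of squares 0 to 9
`filtered` takes the values: [] → [0] → [0, 1] → [0, 1, 4] → [0, 1, 4, 9] → [0, 1, 4, 9, 16] → [0, 1, 4, 9, 16, 25] → [0, 1, 4, 9, 16, 25, 36] → [0, 1, 4, 9, 16, 25, 36, 49] → [0, 1, 4, 9, 16, 25, 36, 49, 64] → [0, 1, 4, 9, 16, 25, 36, 49, 64, 81]
So `filtered[-1]` = 81

Answer: 81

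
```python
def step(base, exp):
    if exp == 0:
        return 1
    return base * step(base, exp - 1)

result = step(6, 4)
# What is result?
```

step(6, 4) = 6 * 6 * 6 * 6 = 1296

Answer: 1296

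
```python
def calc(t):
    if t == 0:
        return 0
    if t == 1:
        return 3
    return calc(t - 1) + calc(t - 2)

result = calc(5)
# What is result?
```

Build up from base cases: calc(0)=0, calc(1)=3, calc(2)=3, calc(3)=6, calc(4)=9, calc(5)=15

Answer: 15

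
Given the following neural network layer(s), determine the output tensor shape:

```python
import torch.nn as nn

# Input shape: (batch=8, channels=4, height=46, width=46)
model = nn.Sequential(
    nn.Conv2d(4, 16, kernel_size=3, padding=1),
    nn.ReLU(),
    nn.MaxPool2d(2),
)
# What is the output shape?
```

Input: (8, 4, 46, 46) -> after Conv2d: (8, 16, 46, 46) -> after ReLU: (8, 16, 46, 46) -> Output: (8, 16, 23, 23)

Answer: (8, 16, 23, 23)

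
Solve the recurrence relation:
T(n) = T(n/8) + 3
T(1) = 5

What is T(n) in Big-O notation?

Each step divides n by 8 and adds 3. After log_8(n) steps we reach T(1)=5. So T(n) = 3·log_8(n) + 5 = O(log n).

Answer: O(log n)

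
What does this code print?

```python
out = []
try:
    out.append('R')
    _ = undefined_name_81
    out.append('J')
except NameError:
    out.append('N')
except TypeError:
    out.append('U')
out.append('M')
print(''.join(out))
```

Execution trace: 'R' (try body) → 'N' (except NameError) → 'M' (after the try/except). Output: RNM

Answer: RNM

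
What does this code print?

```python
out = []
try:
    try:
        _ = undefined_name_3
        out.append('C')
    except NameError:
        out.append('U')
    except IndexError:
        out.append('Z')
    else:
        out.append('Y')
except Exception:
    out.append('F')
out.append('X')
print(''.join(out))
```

Execution trace: 'U' (inner except NameError) → 'X' (after the try/except). Output: UX

Answer: UX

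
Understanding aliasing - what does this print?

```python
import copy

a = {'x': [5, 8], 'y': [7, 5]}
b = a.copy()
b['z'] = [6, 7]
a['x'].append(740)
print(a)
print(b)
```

Key concept: shallow copy of dict with mutable values.
Step by step:
`a = {'x': [5, 8], 'y': [7, 5]}` → a = {'x': [5, 8], 'y': [7, 5]}
`b = a.copy()` → b = {'x': [5, 8], 'y': [7, 5]}
`b['z'] = [6, 7]` → b = {'x': [5, 8], 'y': [7, 5], 'z': [6, 7]}
`a['x'].append(740)` → a = {'x': [5, 8, 740], 'y': [7, 5]}; b = {'x': [5, 8, 740], 'y': [7, 5], 'z': [6, 7]}
`print(a)` → prints {'x': [5, 8, 740], 'y': [7, 5]}
`print(b)` → prints {'x': [5, 8, 740], 'y': [7, 5], 'z': [6, 7]}

Answer:
{'x': [5, 8, 740], 'y': [7, 5]}
{'x': [5, 8, 740], 'y': [7, 5], 'z': [6, 7]}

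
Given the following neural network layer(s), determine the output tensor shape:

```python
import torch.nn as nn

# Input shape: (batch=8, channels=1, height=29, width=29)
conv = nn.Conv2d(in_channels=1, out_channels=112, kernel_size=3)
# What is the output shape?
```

Input: (8, 1, 29, 29) -> Output: (8, 112, 27, 27)

Answer: (8, 112, 27, 27)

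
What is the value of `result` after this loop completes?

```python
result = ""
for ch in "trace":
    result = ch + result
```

Reverse 'trace'
`result` takes the values: "" → "t" → "rt" → "art" → "cart" → "ecart"

Answer: "ecart"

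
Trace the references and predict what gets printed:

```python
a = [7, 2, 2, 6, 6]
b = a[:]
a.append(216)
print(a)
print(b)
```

Key concept: slice [:] creates copy.
Step by step:
`a = [7, 2, 2, 6, 6]` → a = [7, 2, 2, 6, 6]
`b = a[:]` → b = [7, 2, 2, 6, 6]
`a.append(216)` → a = [7, 2, 2, 6, 6, 216]
`print(a)` → prints [7, 2, 2, 6, 6, 216]
`print(b)` → prints [7, 2, 2, 6, 6]

Answer:
[7, 2, 2, 6, 6, 216]
[7, 2, 2, 6, 6]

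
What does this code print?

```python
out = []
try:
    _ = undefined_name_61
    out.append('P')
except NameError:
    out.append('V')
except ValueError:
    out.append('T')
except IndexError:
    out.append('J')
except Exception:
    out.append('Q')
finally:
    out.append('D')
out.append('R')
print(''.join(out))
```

Execution trace: 'V' (except NameError) → 'D' (finally) → 'R' (after the try/except). Output: VDR

Answer: VDR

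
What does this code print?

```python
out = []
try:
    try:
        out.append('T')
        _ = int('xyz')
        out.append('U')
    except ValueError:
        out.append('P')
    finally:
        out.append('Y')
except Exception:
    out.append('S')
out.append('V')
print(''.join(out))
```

Execution trace: 'T' (inner try body) → 'P' (inner except ValueError) → 'Y' (inner finally) → 'V' (after the try/except). Output: TPYV

Answer: TPYV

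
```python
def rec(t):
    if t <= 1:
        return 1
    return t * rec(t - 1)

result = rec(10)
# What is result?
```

rec(10) = 10 * 9 * 8 * 7 * 6 * 5 * 4 * 3 * 2 * 1 = 3628800

Answer: 3628800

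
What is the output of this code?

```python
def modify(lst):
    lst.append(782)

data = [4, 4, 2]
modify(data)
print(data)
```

Key concept: function modifies passed list.
Step by step:
`data = [4, 4, 2]` → data = [4, 4, 2]
`modify(data)` → data = [4, 4, 2, 782]
`print(data)` → prints [4, 4, 2, 782]

Answer: [4, 4, 2, 782]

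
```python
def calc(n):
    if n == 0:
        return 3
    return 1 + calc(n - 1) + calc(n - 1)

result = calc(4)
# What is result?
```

calc(n) = 1 + 2·calc(n-1), calc(0)=3. Closed form: (3+1)·2^4 - 1 = 63.

Answer: 63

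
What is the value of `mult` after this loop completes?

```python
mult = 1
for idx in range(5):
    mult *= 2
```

2^5 = 32
`mult` takes the values: 1 → 2 → 4 → 8 → 16 → 32

Answer: 32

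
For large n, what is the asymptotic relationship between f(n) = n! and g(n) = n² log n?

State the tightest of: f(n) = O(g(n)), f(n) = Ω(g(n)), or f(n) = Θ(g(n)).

n! vs n² log n: f(n) = Ω(g(n)) but not O(g(n)) — n! grows strictly faster than n² log n.

Answer: f(n) = Ω(g(n)) but not O(g(n)) — n! grows strictly faster than n² log n.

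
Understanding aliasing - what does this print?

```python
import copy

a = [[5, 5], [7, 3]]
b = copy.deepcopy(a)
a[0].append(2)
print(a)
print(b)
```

Key concept: deep copy is fully independent.
Step by step:
`a = [[5, 5], [7, 3]]` → a = [[5, 5], [7, 3]]
`b = copy.deepcopy(a)` → b = [[5, 5], [7, 3]]
`a[0].append(2)` → a = [[5, 5, 2], [7, 3]]
`print(a)` → prints [[5, 5, 2], [7, 3]]
`print(b)` → prints [[5, 5], [7, 3]]

Answer:
[[5, 5, 2], [7, 3]]
[[5, 5], [7, 3]]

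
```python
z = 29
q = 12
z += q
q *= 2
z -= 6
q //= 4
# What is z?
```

Trace:
`z = 29` → z = 29
`q = 12` → q = 12
`z += q` → z = 41
`q *= 2` → q = 24
`z -= 6` → z = 35
`q //= 4` → q = 6
So z = 35

Answer: 35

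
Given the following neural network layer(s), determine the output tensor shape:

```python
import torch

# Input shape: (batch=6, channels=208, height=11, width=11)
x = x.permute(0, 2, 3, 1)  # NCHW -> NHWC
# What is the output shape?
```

Input: (6, 208, 11, 11) -> Output: (6, 11, 11, 208)

Answer: (6, 11, 11, 208)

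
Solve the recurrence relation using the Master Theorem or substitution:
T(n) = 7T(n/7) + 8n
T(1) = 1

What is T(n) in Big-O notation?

By Master Theorem: a=7, b=7, f(n)=8n. Since log_7(7) = 1 and f(n) = Θ(n^1), Case 2 applies. T(n) = O(n log n).

Answer: O(n log n)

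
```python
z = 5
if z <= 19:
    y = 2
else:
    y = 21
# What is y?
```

Trace:
`z = 5` → z = 5
`if z <= 19: ...` → z <= 19 is True → y = 2
So y = 2

Answer: 2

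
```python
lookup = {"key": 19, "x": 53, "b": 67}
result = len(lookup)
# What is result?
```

Trace:
`lookup = {"key": 19, "x": 53, "b": 67}` → lookup = {'key': 19, 'x': 53, 'b': 67}
`result = len(lookup)` → result = 3
So result = 3

Answer: 3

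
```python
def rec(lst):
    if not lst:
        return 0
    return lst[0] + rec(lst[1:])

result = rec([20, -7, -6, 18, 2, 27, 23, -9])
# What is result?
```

20 + (-7) + (-6) + 18 + 2 + 27 + 23 + (-9) + 0 = 68

Answer: 68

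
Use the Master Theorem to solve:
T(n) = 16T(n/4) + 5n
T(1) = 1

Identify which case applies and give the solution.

a=16, b=4, f(n)=5n. log_4(16) = 2. Since c=1 < 2, Case 1 applies: T(n) = Θ(n^log_b(a)) = O(n^2).

Answer: O(n^2) - Case 1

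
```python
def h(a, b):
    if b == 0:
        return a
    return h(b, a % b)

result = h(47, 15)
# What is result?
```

h(47, 15) -> h(15, 2) -> h(2, 1) -> h(1, 0) -> 1

Answer: 1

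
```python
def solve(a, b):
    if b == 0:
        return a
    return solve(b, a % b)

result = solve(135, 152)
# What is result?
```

solve(135, 152) -> solve(152, 135) -> solve(135, 17) -> solve(17, 16) -> solve(16, 1) -> solve(1, 0) -> 1

Answer: 1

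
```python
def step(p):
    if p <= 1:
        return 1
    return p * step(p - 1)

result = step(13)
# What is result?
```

step(13) = 13 * 12 * 11 * 10 * 9 * 8 * 7 * 6 * 5 * 4 * 3 * 2 * 1 = 6227020800

Answer: 6227020800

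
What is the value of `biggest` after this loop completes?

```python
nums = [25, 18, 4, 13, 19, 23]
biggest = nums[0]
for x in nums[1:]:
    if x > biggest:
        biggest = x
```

Maximum of [25, 18, 4, 13, 19, 23]
`biggest` takes the values: 25

Answer: 25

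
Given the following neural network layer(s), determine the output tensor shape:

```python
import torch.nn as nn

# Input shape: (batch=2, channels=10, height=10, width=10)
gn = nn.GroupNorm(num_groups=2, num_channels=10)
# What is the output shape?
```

Input: (2, 10, 10, 10) -> Output: (2, 10, 10, 10)

Answer: (2, 10, 10, 10)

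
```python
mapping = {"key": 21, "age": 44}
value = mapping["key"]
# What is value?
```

Trace:
`mapping = {"key": 21, "age": 44}` → mapping = {'key': 21, 'age': 44}
`value = mapping["key"]` → value = 21
So value = 21

Answer: 21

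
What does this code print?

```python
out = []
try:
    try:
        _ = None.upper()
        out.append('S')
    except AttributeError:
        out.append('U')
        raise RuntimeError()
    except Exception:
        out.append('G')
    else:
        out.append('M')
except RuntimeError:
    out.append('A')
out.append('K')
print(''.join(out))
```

Execution trace: 'U' (except AttributeError) → 'A' (outer except RuntimeError) → 'K' (after the try/except). Output: UAK

Answer: UAK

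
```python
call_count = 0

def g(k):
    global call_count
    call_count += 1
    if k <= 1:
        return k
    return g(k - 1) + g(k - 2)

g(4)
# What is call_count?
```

Calls(k) = 1 + Calls(k-1) + Calls(k-2); Calls(0)=Calls(1)=1. For k=4 this gives 9.

Answer: 9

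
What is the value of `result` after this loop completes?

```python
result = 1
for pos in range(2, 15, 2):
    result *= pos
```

Product of even numbers 2 to 14
`result` takes the values: 1 → 2 → 8 → 48 → 384 → 3840 → 46080 → 645120

Answer: 645120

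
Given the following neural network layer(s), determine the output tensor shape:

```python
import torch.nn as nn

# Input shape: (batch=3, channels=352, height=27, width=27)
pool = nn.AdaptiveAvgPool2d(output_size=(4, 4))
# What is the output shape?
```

Input: (3, 352, 27, 27) -> Output: (3, 352, 4, 4)

Answer: (3, 352, 4, 4)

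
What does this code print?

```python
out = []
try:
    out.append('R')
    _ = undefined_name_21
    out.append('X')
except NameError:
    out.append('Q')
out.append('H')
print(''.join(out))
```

Execution trace: 'R' (try body) → 'Q' (except NameError) → 'H' (after the try/except). Output: RQH

Answer: RQH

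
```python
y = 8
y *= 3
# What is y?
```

Trace:
`y = 8` → y = 8
`y *= 3` → y = 24
So y = 24

Answer: 24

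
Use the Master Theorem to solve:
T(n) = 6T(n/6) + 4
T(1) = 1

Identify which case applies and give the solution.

a=6, b=6, f(n)=4. log_6(6) = 1. Since c=0 < 1, Case 1 applies: T(n) = Θ(n^log_b(a)) = O(n).

Answer: O(n) - Case 1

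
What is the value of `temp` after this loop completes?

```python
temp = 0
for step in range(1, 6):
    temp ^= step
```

XOR of 1 to 5
`temp` takes the values: 0 → 1 → 3 → 0 → 4 → 1

Answer: 1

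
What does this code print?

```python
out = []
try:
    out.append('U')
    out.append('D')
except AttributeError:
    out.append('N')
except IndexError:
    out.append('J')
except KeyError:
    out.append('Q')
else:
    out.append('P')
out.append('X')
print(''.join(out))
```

Execution trace: 'U' (try body) → 'D' (try body, no exception) → 'P' (else) → 'X' (after the try/except). Output: UDPX

Answer: UDPX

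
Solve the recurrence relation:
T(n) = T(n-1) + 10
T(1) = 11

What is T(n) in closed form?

Unrolling: T(n) = T(1) + 10·(n-1) = 11 + 10(n-1) = 10n + 1.

Answer: T(n) = 10n + 1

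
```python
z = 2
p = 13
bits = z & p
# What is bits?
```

Trace:
`z = 2` → z = 2
`p = 13` → p = 13
`bits = z & p` → bits = 0
So bits = 0

Answer: 0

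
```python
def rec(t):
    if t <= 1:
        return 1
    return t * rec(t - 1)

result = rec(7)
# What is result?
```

rec(7) = 7 * 6 * 5 * 4 * 3 * 2 * 1 = 5040

Answer: 5040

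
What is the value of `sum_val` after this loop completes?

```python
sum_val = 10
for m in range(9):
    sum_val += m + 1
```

Start at 10, add 1 to 9 = 55
`sum_val` takes the values: 10 → 11 → 13 → 16 → 20 → 25 → 31 → 38 → 46 → 55

Answer: 55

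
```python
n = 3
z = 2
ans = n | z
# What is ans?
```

Trace:
`n = 3` → n = 3
`z = 2` → z = 2
`ans = n | z` → ans = 3
So ans = 3

Answer: 3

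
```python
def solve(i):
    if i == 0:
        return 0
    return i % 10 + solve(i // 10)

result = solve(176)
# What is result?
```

Sum of digits of 176: 6 + 7 + 1 = 14

Answer: 14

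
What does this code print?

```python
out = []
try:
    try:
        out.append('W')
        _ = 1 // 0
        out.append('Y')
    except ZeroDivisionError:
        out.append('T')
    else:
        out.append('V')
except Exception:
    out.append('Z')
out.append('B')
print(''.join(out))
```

Execution trace: 'W' (inner try body) → 'T' (inner except ZeroDivisionError) → 'B' (after the try/except). Output: WTB

Answer: WTB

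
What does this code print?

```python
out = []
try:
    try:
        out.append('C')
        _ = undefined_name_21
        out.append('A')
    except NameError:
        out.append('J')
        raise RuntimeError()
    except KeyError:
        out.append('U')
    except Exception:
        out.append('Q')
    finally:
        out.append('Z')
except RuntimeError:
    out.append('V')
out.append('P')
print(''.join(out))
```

Execution trace: 'C' (inner try body) → 'J' (inner except NameError) → 'Z' (inner finally) → 'V' (outer except RuntimeError) → 'P' (after the try/except). Output: CJZVP

Answer: CJZVP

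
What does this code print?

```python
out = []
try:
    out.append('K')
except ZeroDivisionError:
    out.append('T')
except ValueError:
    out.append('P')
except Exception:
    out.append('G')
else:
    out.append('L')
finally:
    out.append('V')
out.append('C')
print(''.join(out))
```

Execution trace: 'K' (try body, no exception) → 'L' (else) → 'V' (finally) → 'C' (after the try/except). Output: KLVC

Answer: KLVC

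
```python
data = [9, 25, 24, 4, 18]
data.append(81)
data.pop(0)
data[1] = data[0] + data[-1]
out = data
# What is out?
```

Trace:
`data = [9, 25, 24, 4, 18]` → data = [9, 25, 24, 4, 18]
`data.append(81)` → data = [9, 25, 24, 4, 18, 81]
`data.pop(0)` → data = [25, 24, 4, 18, 81]
`data[1] = data[0] + data[-1]` → data = [25, 106, 4, 18, 81]
`out = data` → out = [25, 106, 4, 18, 81]
So out = [25, 106, 4, 18, 81]

Answer: [25, 106, 4, 18, 81]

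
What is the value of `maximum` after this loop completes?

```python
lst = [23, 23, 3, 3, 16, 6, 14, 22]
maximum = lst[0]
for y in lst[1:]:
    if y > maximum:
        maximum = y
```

Maximum of [23, 23, 3, 3, 16, 6, 14, 22]
`maximum` takes the values: 23

Answer: 23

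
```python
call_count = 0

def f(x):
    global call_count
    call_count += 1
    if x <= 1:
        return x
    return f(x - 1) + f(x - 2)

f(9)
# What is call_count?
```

Calls(x) = 1 + Calls(x-1) + Calls(x-2); Calls(0)=Calls(1)=1. For x=9 this gives 109.

Answer: 109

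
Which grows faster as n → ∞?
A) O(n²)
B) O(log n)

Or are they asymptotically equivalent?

O(n²) vs O(log n): Higher order terms dominate.

Answer: A) O(n²) grows faster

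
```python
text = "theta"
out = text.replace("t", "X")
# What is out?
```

Trace:
`text = "theta"` → text = 'theta'
`out = text.replace("t", "X")` → out = 'XheXa'
So out = 'XheXa'

Answer: 'XheXa'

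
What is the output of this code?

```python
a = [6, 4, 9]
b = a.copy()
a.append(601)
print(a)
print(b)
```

Key concept: list.copy() creates independent copy.
Step by step:
`a = [6, 4, 9]` → a = [6, 4, 9]
`b = a.copy()` → b = [6, 4, 9]
`a.append(601)` → a = [6, 4, 9, 601]
`print(a)` → prints [6, 4, 9, 601]
`print(b)` → prints [6, 4, 9]

Answer:
[6, 4, 9, 601]
[6, 4, 9]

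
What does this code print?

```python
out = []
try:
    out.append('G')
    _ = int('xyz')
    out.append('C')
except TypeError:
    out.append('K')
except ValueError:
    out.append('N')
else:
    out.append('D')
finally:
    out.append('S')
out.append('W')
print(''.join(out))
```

Execution trace: 'G' (try body) → 'N' (except ValueError) → 'S' (finally) → 'W' (after the try/except). Output: GNSW

Answer: GNSW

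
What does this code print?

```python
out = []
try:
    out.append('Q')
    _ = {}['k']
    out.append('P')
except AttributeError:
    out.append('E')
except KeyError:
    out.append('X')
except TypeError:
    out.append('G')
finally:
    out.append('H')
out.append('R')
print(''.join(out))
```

Execution trace: 'Q' (try body) → 'X' (except KeyError) → 'H' (finally) → 'R' (after the try/except). Output: QXHR

Answer: QXHR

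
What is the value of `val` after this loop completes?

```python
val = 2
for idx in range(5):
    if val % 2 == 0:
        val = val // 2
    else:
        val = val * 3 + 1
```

Collatz-style transformation from 2
`val` takes the values: 2 → 1 → 4 → 2 → 1 → 4

Answer: 4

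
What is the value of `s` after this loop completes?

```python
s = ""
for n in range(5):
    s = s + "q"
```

Repeat 'q' 5 times
`s` takes the values: "" → "q" → "qq" → "qqq" → "qqqq" → "qqqqq"

Answer: "qqqqq"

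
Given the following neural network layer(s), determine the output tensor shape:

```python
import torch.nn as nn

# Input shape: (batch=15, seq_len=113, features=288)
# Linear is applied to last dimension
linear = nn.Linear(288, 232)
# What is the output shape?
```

Input: (15, 113, 288) -> Output: (15, 113, 232)

Answer: (15, 113, 232)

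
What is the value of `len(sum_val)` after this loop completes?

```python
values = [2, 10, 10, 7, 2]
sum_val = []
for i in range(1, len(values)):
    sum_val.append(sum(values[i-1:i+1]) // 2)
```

Number of 2-element averages
`sum_val` takes the values: [] → [6] → [6, 10] → [6, 10, 8] → [6, 10, 8, 4]
So `len(sum_val)` = 4

Answer: 4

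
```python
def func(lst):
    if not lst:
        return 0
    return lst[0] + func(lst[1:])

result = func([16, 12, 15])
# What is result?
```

16 + 12 + 15 + 0 = 43

Answer: 43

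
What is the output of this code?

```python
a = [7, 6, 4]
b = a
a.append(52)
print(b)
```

Key concept: basic list aliasing.
Step by step:
`a = [7, 6, 4]` → a = [7, 6, 4]
`b = a` → b = [7, 6, 4] (same object as a)
`a.append(52)` → a = [7, 6, 4, 52] (same object as b); b = [7, 6, 4, 52] (same object as a)
`print(b)` → prints [7, 6, 4, 52]

Answer: [7, 6, 4, 52]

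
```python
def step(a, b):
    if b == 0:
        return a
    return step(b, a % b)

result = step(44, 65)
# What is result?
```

step(44, 65) -> step(65, 44) -> step(44, 21) -> step(21, 2) -> step(2, 1) -> step(1, 0) -> 1

Answer: 1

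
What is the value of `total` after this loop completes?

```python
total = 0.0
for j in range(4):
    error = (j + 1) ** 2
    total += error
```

Sum of squared losses 1² + 2² + ... + 4²
`total` takes the values: 0.0 → 1.0 → 5.0 → 14.0 → 30.0

Answer: 30.0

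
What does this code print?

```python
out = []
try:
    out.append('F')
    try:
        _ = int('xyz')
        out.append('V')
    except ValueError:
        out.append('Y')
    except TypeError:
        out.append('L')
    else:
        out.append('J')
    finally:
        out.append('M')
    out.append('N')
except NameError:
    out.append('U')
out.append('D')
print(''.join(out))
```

Execution trace: 'F' (try body) → 'Y' (inner except ValueError) → 'M' (inner finally) → 'N' (try body, no exception) → 'D' (after the try/except). Output: FYMND

Answer: FYMND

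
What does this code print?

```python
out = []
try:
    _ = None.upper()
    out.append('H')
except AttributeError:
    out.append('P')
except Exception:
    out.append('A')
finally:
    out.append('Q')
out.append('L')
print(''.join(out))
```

Execution trace: 'P' (except AttributeError) → 'Q' (finally) → 'L' (after the try/except). Output: PQL

Answer: PQL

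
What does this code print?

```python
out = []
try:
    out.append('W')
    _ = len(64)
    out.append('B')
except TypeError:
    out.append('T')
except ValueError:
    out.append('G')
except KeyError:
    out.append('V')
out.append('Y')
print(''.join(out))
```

Execution trace: 'W' (try body) → 'T' (except TypeError) → 'Y' (after the try/except). Output: WTY

Answer: WTY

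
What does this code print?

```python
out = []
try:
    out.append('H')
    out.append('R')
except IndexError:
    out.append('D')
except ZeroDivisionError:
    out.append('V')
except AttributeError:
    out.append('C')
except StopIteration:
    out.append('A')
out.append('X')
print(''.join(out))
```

Execution trace: 'H' (try body) → 'R' (try body, no exception) → 'X' (after the try/except). Output: HRX

Answer: HRX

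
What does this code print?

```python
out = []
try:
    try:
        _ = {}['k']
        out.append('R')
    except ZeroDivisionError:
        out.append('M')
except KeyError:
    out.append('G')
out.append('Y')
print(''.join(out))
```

Execution trace: 'G' (outer except KeyError) → 'Y' (after the try/except). Output: GY

Answer: GY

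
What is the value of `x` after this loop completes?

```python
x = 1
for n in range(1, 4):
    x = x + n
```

Start at 1, add 1 through 3
`x` takes the values: 1 → 2 → 4 → 7

Answer: 7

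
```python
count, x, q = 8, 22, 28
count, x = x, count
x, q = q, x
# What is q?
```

Trace:
`count, x, q = 8, 22, 28` → count = 8; x = 22; q = 28
`count, x = x, count` → count = 22; x = 8
`x, q = q, x` → x = 28; q = 8
So q = 8

Answer: 8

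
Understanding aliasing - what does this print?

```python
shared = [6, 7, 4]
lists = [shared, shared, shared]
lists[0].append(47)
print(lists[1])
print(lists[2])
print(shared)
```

Key concept: list of same reference.
Step by step:
`shared = [6, 7, 4]` → shared = [6, 7, 4]
`lists = [shared, shared, shared]` → lists = [[6, 7, 4], [6, 7, 4], [6, 7, 4]]
`lists[0].append(47)` → shared = [6, 7, 4, 47]; lists = [[6, 7, 4, 47], [6, 7, 4, 47], [6, 7, 4, 47]]
`print(lists[1])` → prints [6, 7, 4, 47]
`print(lists[2])` → prints [6, 7, 4, 47]
`print(shared)` → prints [6, 7, 4, 47]

Answer:
[6, 7, 4, 47]
[6, 7, 4, 47]
[6, 7, 4, 47]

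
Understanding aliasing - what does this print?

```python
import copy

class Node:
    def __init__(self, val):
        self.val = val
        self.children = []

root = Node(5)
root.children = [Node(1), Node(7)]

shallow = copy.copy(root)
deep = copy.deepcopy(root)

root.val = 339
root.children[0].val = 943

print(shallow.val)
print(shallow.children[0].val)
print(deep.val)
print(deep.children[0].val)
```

Key concept: deep copy with custom objects.
Step by step:
`root = Node(5)` → root = Node(val=5, children=[])
`root.children = [Node(1), Node(7)]` → root = Node(val=5, children=[Node(val=1, children=[]), Node(val=7, children=[])])
`shallow = copy.copy(root)` → shallow = Node(val=5, children=[Node(val=1, children=[]), Node(val=7, children=[])])
`deep = copy.deepcopy(root)` → deep = Node(val=5, children=[Node(val=1, children=[]), Node(val=7, children=[])])
`root.val = 339` → root = Node(val=339, children=[Node(val=1, children=[]), Node(val=7, children=[])])
`root.children[0].val = 943` → root = Node(val=339, children=[Node(val=943, children=[]), Node(val=7, children=[])]); shallow = Node(val=5, children=[Node(val=943, children=[]), Node(val=7, children=[])])
`print(shallow.val)` → prints 5
`print(shallow.children[0].val)` → prints 943
`print(deep.val)` → prints 5
`print(deep.children[0].val)` → prints 1

Answer:
5
943
5
1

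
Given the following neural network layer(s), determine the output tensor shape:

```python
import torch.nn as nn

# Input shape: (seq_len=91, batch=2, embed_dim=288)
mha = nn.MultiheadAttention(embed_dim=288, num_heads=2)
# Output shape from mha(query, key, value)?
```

Input: (91, 2, 288) -> Output: (91, 2, 288)

Answer: (91, 2, 288)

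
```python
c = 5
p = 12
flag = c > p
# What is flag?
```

Trace:
`c = 5` → c = 5
`p = 12` → p = 12
`flag = c > p` → flag = False
So flag = False

Answer: False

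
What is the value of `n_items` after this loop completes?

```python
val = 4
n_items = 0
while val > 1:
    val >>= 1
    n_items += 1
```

Count right shifts until 1
`n_items` takes the values: 0 → 1 → 2

Answer: 2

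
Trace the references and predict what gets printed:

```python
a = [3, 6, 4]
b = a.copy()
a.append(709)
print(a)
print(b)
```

Key concept: list.copy() creates independent copy.
Step by step:
`a = [3, 6, 4]` → a = [3, 6, 4]
`b = a.copy()` → b = [3, 6, 4]
`a.append(709)` → a = [3, 6, 4, 709]
`print(a)` → prints [3, 6, 4, 709]
`print(b)` → prints [3, 6, 4]

Answer:
[3, 6, 4, 709]
[3, 6, 4]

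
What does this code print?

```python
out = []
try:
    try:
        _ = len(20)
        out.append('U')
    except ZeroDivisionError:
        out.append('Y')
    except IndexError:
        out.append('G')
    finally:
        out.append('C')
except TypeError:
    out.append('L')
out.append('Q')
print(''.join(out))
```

Execution trace: 'C' (finally) → 'L' (outer except TypeError) → 'Q' (after the try/except). Output: CLQ

Answer: CLQ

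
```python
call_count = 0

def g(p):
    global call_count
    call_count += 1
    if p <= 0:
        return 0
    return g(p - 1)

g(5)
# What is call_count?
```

Linear recursion stepping by 1: 6 calls from p=5 down to ≤0.

Answer: 6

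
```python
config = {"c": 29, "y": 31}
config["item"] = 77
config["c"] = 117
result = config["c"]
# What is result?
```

Trace:
`config = {"c": 29, "y": 31}` → config = {'c': 29, 'y': 31}
`config["item"] = 77` → config = {'c': 29, 'y': 31, 'item': 77}
`config["c"] = 117` → config = {'c': 117, 'y': 31, 'item': 77}
`result = config["c"]` → result = 117
So result = 117

Answer: 117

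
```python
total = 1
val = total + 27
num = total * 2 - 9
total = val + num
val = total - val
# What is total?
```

Trace:
`total = 1` → total = 1
`val = total + 27` → val = 28
`num = total * 2 - 9` → num = -7
`total = val + num` → total = 21
`val = total - val` → val = -7
So total = 21

Answer: 21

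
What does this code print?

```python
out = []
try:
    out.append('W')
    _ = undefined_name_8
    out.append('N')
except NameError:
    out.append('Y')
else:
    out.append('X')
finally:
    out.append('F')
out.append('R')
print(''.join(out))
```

Execution trace: 'W' (try body) → 'Y' (except NameError) → 'F' (finally) → 'R' (after the try/except). Output: WYFR

Answer: WYFR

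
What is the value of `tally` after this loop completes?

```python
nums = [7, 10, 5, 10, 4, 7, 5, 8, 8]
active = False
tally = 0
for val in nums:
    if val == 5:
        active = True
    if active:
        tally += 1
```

Count elements after first 5 in [7, 10, 5, 10, 4, 7, 5, 8, 8]
`tally` takes the values: 0 → 1 → 2 → 3 → 4 → 5 → 6 → 7

Answer: 7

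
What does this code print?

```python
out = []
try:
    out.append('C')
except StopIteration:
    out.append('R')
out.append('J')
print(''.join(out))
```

Execution trace: 'C' (try body, no exception) → 'J' (after the try/except). Output: CJ

Answer: CJ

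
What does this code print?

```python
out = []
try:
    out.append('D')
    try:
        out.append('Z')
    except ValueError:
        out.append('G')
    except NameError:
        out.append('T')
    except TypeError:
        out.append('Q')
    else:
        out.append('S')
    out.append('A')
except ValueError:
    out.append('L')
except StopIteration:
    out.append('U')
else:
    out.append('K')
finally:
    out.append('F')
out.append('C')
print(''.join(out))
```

Execution trace: 'D' (try body) → 'Z' (inner try body, no exception) → 'S' (inner else) → 'A' (try body, no exception) → 'K' (else) → 'F' (finally) → 'C' (after the try/except). Output: DZSAKFC

Answer: DZSAKFC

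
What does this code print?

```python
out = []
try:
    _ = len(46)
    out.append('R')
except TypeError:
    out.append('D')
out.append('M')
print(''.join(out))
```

Execution trace: 'D' (except TypeError) → 'M' (after the try/except). Output: DM

Answer: DM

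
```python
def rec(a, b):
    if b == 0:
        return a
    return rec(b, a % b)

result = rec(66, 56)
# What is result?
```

rec(66, 56) -> rec(56, 10) -> rec(10, 6) -> rec(6, 4) -> rec(4, 2) -> rec(2, 0) -> 2

Answer: 2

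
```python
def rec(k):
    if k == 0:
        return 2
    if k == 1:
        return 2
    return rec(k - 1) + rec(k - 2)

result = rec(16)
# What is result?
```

Build up from base cases: rec(0)=2, rec(1)=2, rec(2)=4, rec(3)=6, rec(4)=10, rec(5)=16, rec(6)=26, ..., rec(16)=3194

Answer: 3194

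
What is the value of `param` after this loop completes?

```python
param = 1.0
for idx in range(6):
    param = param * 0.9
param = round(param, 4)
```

Exponential decay: 1.0 * 0.9^6
`param` takes the values: 1.0 → 0.9 → 0.81 → 0.729 → 0.6561 → 0.59049 → 0.531441 → 0.5314

Answer: 0.5314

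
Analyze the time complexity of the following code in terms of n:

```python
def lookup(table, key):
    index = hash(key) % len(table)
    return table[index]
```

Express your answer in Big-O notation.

This is Hash table lookup (average case). Time complexity: O(1).

Answer: O(1)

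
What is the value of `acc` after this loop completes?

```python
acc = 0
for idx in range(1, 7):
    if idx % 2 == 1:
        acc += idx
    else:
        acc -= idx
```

Add odd, subtract even
`acc` takes the values: 0 → 1 → -1 → 2 → -2 → 3 → -3

Answer: -3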